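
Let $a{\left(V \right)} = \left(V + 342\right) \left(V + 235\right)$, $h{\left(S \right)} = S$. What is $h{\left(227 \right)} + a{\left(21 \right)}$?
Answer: $93155$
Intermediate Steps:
$a{\left(V \right)} = \left(235 + V\right) \left(342 + V\right)$ ($a{\left(V \right)} = \left(342 + V\right) \left(235 + V\right) = \left(235 + V\right) \left(342 + V\right)$)
$h{\left(227 \right)} + a{\left(21 \right)} = 227 + \left(80370 + 21^{2} + 577 \cdot 21\right) = 227 + \left(80370 + 441 + 12117\right) = 227 + 92928 = 93155$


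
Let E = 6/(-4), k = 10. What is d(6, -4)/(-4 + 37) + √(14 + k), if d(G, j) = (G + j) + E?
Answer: 1/66 + 2*√6 ≈ 4.9141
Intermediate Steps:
E = -3/2 (E = 6*(-¼) = -3/2 ≈ -1.5000)
d(G, j) = -3/2 + G + j (d(G, j) = (G + j) - 3/2 = -3/2 + G + j)
d(6, -4)/(-4 + 37) + √(14 + k) = (-3/2 + 6 - 4)/(-4 + 37) + √(14 + 10) = (½)/33 + √24 = (½)*(1/33) + 2*√6 = 1/66 + 2*√6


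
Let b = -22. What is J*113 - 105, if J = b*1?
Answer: -2591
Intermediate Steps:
J = -22 (J = -22*1 = -22)
J*113 - 105 = -22*113 - 105 = -2486 - 105 = -2591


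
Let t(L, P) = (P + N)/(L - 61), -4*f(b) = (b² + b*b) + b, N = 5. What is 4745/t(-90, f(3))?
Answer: 2865980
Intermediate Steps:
f(b) = -b²/2 - b/4 (f(b) = -((b² + b*b) + b)/4 = -((b² + b²) + b)/4 = -(2*b² + b)/4 = -(b + 2*b²)/4 = -b²/2 - b/4)
t(L, P) = (5 + P)/(-61 + L) (t(L, P) = (P + 5)/(L - 61) = (5 + P)/(-61 + L))
4745/t(-90, f(3)) = 4745/(((5 - ¼*3*(1 + 2*3))/(-61 - 90))) = 4745/(((5 - ¼*3*(1 + 6))/(-151))) = 4745/((-(5 - ¼*3*7)/151)) = 4745/((-(5 - 21/4)/151)) = 4745/((-1/151*(-¼))) = 4745/(1/604) = 4745*604 = 2865980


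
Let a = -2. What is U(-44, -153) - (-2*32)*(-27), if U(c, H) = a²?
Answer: -1724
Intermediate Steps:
U(c, H) = 4 (U(c, H) = (-2)² = 4)
U(-44, -153) - (-2*32)*(-27) = 4 - (-2*32)*(-27) = 4 - (-64)*(-27) = 4 - 1*1728 = 4 - 1728 = -1724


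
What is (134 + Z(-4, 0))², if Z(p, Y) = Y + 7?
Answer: 19881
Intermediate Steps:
Z(p, Y) = 7 + Y
(134 + Z(-4, 0))² = (134 + (7 + 0))² = (134 + 7)² = 141² = 19881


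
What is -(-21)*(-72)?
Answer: -1512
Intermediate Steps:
-(-21)*(-72) = -21*72 = -1512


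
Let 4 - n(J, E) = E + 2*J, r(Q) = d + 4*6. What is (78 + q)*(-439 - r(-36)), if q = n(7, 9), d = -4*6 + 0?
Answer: -25901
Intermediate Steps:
d = -24 (d = -24 + 0 = -24)
r(Q) = 0 (r(Q) = -24 + 4*6 = -24 + 24 = 0)
n(J, E) = 4 - E - 2*J (n(J, E) = 4 - (E + 2*J) = 4 + (-E - 2*J) = 4 - E - 2*J)
q = -19 (q = 4 - 1*9 - 2*7 = 4 - 9 - 14 = -19)
(78 + q)*(-439 - r(-36)) = (78 - 19)*(-439 - 1*0) = 59*(-439 + 0) = 59*(-439) = -25901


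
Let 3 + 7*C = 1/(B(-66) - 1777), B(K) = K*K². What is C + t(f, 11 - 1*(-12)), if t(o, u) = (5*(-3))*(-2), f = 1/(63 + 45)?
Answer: 59879510/2024911 ≈ 29.571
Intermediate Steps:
B(K) = K³
f = 1/108 ≈ 0.0092593
C = -867820/2024911 (C = -3/7 + 1/(7*((-66)³ - 1777)) = -3/7 + 1/(7*(-287496 - 1777)) = -3/7 + (⅐)/(-289273) = -3/7 + (⅐)*(-1/289273) = -3/7 - 1/2024911 = -867820/2024911 ≈ -0.42857)
t(o, u) = 30 (t(o, u) = -15*(-2) = 30)
C + t(f, 11 - 1*(-12)) = -867820/2024911 + 30 = 59879510/2024911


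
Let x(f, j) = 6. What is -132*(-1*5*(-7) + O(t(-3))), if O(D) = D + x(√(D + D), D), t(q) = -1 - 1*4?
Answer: -4752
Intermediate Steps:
t(q) = -5 (t(q) = -1 - 4 = -5)
O(D) = 6 + D (O(D) = D + 6 = 6 + D)
-132*(-1*5*(-7) + O(t(-3))) = -132*(-1*5*(-7) + (6 - 5)) = -132*(-5*(-7) + 1) = -132*(35 + 1) = -132*36 = -4752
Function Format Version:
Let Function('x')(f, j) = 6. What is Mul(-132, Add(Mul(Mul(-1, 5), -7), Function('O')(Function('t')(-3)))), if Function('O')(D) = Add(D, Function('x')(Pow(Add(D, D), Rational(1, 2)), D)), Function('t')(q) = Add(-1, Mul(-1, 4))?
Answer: -4752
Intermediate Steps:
Function('t')(q) = -5 (Function('t')(q) = Add(-1, -4) = -5)
Function('O')(D) = Add(6, D) (Function('O')(D) = Add(D, 6) = Add(6, D))
Mul(-132, Add(Mul(Mul(-1, 5), -7), Function('O')(Function('t')(-3)))) = Mul(-132, Add(Mul(Mul(-1, 5), -7), Add(6, -5))) = Mul(-132, Add(Mul(-5, -7), 1)) = Mul(-132, Add(35, 1)) = Mul(-132, 36) = -4752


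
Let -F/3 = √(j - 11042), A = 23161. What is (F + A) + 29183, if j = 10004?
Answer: 52344 - 3*I*√1038 ≈ 52344.0 - 96.654*I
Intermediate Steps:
F = -3*I*√1038 (F = -3*√(10004 - 11042) = -3*I*√1038 ≈ -96.654*I)
(F + A) + 29183 = (-3*I*√1038 + 23161) + 29183 = (23161 - 3*I*√1038) + 29183 = 52344 - 3*I*√1038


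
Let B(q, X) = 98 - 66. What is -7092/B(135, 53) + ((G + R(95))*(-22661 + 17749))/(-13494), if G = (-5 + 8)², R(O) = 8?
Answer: -11628415/53976 ≈ -215.44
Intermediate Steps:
B(q, X) = 32
G = 9 (G = 3² = 9)
-7092/B(135, 53) + ((G + R(95))*(-22661 + 17749))/(-13494) = -7092/32 + ((9 + 8)*(-22661 + 17749))/(-13494) = -7092*1/32 + (17*(-4912))*(-1/13494) = -1773/8 - 83504*(-1/13494) = -1773/8 + 41752/6747 = -11628415/53976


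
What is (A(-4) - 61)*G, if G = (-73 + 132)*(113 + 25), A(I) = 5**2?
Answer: -293112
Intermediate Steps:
A(I) = 25
G = 8142 (G = 59*138 = 8142)
(A(-4) - 61)*G = (25 - 61)*8142 = -36*8142 = -293112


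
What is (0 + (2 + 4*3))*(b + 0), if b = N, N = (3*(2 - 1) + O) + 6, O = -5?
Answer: 56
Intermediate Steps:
N = 4 (N = (3*(2 - 1) - 5) + 6 = (3*1 - 5) + 6 = (3 - 5) + 6 = -2 + 6 = 4)
b = 4
(0 + (2 + 4*3))*(b + 0) = (0 + (2 + 4*3))*(4 + 0) = (0 + (2 + 12))*4 = (0 + 14)*4 = 14*4 = 56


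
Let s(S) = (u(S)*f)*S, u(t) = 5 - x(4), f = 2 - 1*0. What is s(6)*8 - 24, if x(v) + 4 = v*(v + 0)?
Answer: -696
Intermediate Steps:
x(v) = -4 + v² (x(v) = -4 + v*(v + 0) = -4 + v*v = -4 + v²)
f = 2 (f = 2 + 0 = 2)
u(t) = -7 (u(t) = 5 - (-4 + 4²) = 5 - (-4 + 16) = 5 - 1*12 = 5 - 12 = -7)
s(S) = -14*S (s(S) = (-7*2)*S = -14*S)
s(6)*8 - 24 = -14*6*8 - 24 = -84*8 - 24 = -672 - 24 = -696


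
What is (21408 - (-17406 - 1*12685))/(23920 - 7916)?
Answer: 51499/16004 ≈ 3.2179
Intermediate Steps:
(21408 - (-17406 - 1*12685))/(23920 - 7916) = (21408 - (-17406 - 12685))/16004 = (21408 - 1*(-30091))*(1/16004) = (21408 + 30091)*(1/16004) = 51499*(1/16004) = 51499/16004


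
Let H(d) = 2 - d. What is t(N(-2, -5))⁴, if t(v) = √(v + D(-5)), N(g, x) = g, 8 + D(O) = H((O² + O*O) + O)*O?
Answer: 42025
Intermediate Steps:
D(O) = -8 + O*(2 - O - 2*O²) (D(O) = -8 + (2 - ((O² + O*O) + O))*O = -8 + (2 - ((O² + O²) + O))*O = -8 + (2 - (2*O² + O))*O = -8 + (2 - (O + 2*O²))*O = -8 + (2 + (-O - 2*O²))*O = -8 + (2 - O - 2*O²)*O = -8 + O*(2 - O - 2*O²))
t(v) = √(207 + v) (t(v) = √(v + (-8 - 1*(-5)*(-2 - 5*(1 + 2*(-5))))) = √(v + (-8 - 1*(-5)*(-2 - 5*(1 - 10)))) = √(v + (-8 - 1*(-5)*(-2 - 5*(-9)))) = √(v + (-8 - 1*(-5)*(-2 + 45))) = √(v + (-8 - 1*(-5)*43)) = √(v + (-8 + 215)) = √(v + 207) = √(207 + v))
t(N(-2, -5))⁴ = (√(207 - 2))⁴ = (√205)⁴ = 42025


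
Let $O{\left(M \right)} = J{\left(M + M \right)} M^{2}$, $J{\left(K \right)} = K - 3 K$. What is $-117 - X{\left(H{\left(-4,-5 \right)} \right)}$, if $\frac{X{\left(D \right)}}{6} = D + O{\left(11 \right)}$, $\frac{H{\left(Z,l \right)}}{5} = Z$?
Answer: $31947$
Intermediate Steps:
$H{\left(Z,l \right)} = 5 Z$
$J{\left(K \right)} = - 2 K$
$O{\left(M \right)} = - 4 M^{3}$ ($O{\left(M \right)} = - 2 \left(M + M\right) M^{2} = - 2 \cdot 2 M M^{2} = - 4 M M^{2} = - 4 M^{3}$)
$X{\left(D \right)} = -31944 + 6 D$ ($X{\left(D \right)} = 6 \left(D - 4 \cdot 11^{3}\right) = 6 \left(D - 5324\right) = 6 \left(-5324 + D\right) = -31944 + 6 D$)
$-117 - X{\left(H{\left(-4,-5 \right)} \right)} = -117 - \left(-31944 + 6 \cdot 5 \left(-4\right)\right) = -117 - \left(-31944 + 6 \left(-20\right)\right) = -117 - \left(-31944 - 120\right) = -117 - -32064 = -117 + 32064 = 31947$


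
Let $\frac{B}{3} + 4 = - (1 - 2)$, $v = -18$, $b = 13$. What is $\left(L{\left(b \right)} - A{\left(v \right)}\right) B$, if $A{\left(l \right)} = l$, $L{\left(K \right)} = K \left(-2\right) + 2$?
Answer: $54$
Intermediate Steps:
$L{\left(K \right)} = 2 - 2 K$ ($L{\left(K \right)} = - 2 K + 2 = 2 - 2 K$)
$B = -9$ ($B = -12 + 3 \left(- (1 - 2)\right) = -12 + 3 \left(\left(-1\right) \left(-1\right)\right) = -12 + 3 \cdot 1 = -12 + 3 = -9$)
$\left(L{\left(b \right)} - A{\left(v \right)}\right) B = \left(\left(2 - 26\right) - -18\right) \left(-9\right) = \left(\left(2 - 26\right) + 18\right) \left(-9\right) = \left(-24 + 18\right) \left(-9\right) = \left(-6\right) \left(-9\right) = 54$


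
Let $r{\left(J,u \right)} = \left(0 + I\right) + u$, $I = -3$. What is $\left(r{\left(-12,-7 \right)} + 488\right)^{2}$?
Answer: $228484$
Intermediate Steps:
$r{\left(J,u \right)} = -3 + u$ ($r{\left(J,u \right)} = \left(0 - 3\right) + u = -3 + u$)
$\left(r{\left(-12,-7 \right)} + 488\right)^{2} = \left(\left(-3 - 7\right) + 488\right)^{2} = \left(-10 + 488\right)^{2} = 478^{2} = 228484$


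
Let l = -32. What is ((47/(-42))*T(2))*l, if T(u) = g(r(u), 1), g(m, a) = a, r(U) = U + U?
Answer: 752/21 ≈ 35.810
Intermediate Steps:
r(U) = 2*U
T(u) = 1
((47/(-42))*T(2))*l = ((47/(-42))*1)*(-32) = ((47*(-1/42))*1)*(-32) = -47/42*1*(-32) = -47/42*(-32) = 752/21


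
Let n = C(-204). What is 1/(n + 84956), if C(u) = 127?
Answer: 1/85083 ≈ 1.1753e-5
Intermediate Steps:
n = 127
1/(n + 84956) = 1/(127 + 84956) = 1/85083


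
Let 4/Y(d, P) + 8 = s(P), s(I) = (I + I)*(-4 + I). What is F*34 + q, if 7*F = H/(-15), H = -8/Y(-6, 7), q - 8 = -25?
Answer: 527/105 ≈ 5.0191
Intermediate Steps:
q = -17 (q = 8 - 25 = -17)
s(I) = 2*I*(-4 + I) (s(I) = (2*I)*(-4 + I) = 2*I*(-4 + I))
Y(d, P) = 4/(-8 + 2*P*(-4 + P))
H = -68 (H = -(-16 + 28*(-4 + 7)) = -8/(2/(-4 + 7*3)) = -8/(2/(-4 + 21)) = -8/(2/17) = -8/(2*(1/17)) = -8/2/17 = -8*17/2 = -68)
F = 68/105 (F = (-68/(-15))/7 = (-68*(-1/15))/7 = (⅐)*(68/15) = 68/105 ≈ 0.64762)
F*34 + q = (68/105)*34 - 17 = 2312/105 - 17 = 527/105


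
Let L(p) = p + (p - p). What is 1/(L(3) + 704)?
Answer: 1/707 ≈ 0.0014144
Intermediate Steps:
L(p) = p (L(p) = p + 0 = p)
1/(L(3) + 704) = 1/(3 + 704) = 1/707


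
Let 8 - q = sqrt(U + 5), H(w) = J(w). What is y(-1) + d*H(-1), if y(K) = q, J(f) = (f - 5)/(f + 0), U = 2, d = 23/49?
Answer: 530/49 - sqrt(7) ≈ 8.1706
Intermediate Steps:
d = 23/49 (d = 23*(1/49) = 23/49 ≈ 0.46939)
J(f) = (-5 + f)/f
H(w) = (-5 + w)/w
q = 8 - sqrt(7) (q = 8 - sqrt(2 + 5) = 8 - sqrt(7) ≈ 5.3542)
y(K) = 8 - sqrt(7)
y(-1) + d*H(-1) = (8 - sqrt(7)) + 23*((-5 - 1)/(-1))/49 = (8 - sqrt(7)) + 23*(-1*(-6))/49 = (8 - sqrt(7)) + (23/49)*6 = (8 - sqrt(7)) + 138/49 = 530/49 - sqrt(7)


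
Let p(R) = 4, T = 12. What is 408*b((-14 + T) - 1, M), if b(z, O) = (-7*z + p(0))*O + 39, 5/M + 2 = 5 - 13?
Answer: 10812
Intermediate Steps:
M = -½ (M = 5/(-2 + (5 - 13)) = 5/(-2 - 8) = 5/(-10) = 5*(-⅒) = -½ ≈ -0.50000)
b(z, O) = 39 + O*(4 - 7*z) (b(z, O) = (-7*z + 4)*O + 39 = (4 - 7*z)*O + 39 = O*(4 - 7*z) + 39 = 39 + O*(4 - 7*z))
408*b((-14 + T) - 1, M) = 408*(39 + 4*(-½) - 7*(-½)*((-14 + 12) - 1)) = 408*(39 - 2 - 7*(-½)*(-2 - 1)) = 408*(39 - 2 - 7*(-½)*(-3)) = 408*(39 - 2 - 21/2) = 408*(53/2) = 10812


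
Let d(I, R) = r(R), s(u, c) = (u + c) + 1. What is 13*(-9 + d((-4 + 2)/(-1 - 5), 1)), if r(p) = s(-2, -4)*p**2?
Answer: -182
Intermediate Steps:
s(u, c) = 1 + c + u (s(u, c) = (c + u) + 1 = 1 + c + u)
r(p) = -5*p**2 (r(p) = (1 - 4 - 2)*p**2 = -5*p**2)
d(I, R) = -5*R**2
13*(-9 + d((-4 + 2)/(-1 - 5), 1)) = 13*(-9 - 5*1**2) = 13*(-9 - 5*1) = 13*(-9 - 5) = 13*(-14) = -182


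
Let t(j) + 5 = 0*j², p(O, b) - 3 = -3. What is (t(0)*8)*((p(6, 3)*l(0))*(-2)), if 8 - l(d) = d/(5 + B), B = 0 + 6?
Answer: 0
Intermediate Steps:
p(O, b) = 0 (p(O, b) = 3 - 3 = 0)
B = 6
t(j) = -5 (t(j) = -5 + 0*j² = -5 + 0 = -5)
l(d) = 8 - d/11 (l(d) = 8 - d/(5 + 6) = 8 - d/11)
(t(0)*8)*((p(6, 3)*l(0))*(-2)) = (-5*8)*((0*(8 - 1/11*0))*(-2)) = -40*0*(8 + 0)*(-2) = -40*0*8*(-2) = -0*(-2) = -40*0 = 0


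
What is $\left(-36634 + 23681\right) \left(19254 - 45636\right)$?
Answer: $341726046$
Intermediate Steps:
$\left(-36634 + 23681\right) \left(19254 - 45636\right) = \left(-12953\right) \left(-26382\right) = 341726046$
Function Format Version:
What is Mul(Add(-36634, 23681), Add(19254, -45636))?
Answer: 341726046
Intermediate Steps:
Mul(Add(-36634, 23681), Add(19254, -45636)) = Mul(-12953, -26382) = 341726046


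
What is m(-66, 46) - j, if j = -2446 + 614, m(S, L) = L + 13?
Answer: 1891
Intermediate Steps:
m(S, L) = 13 + L
j = -1832
m(-66, 46) - j = (13 + 46) - 1*(-1832) = 59 + 1832 = 1891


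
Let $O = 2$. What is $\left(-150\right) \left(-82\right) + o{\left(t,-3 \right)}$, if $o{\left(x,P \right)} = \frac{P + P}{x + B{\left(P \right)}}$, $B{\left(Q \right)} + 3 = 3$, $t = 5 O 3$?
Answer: $\frac{61499}{5} \approx 12300.0$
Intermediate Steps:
$t = 30$ ($t = 5 \cdot 2 \cdot 3 = 10 \cdot 3 = 30$)
$B{\left(Q \right)} = 0$ ($B{\left(Q \right)} = -3 + 3 = 0$)
$o{\left(x,P \right)} = \frac{2 P}{x}$ ($o{\left(x,P \right)} = \frac{P + P}{x + 0} = \frac{2 P}{x}$)
$\left(-150\right) \left(-82\right) + o{\left(t,-3 \right)} = \left(-150\right) \left(-82\right) + 2 \left(-3\right) \frac{1}{30} = 12300 + 2 \left(-3\right) \frac{1}{30} = 12300 - \frac{1}{5} = \frac{61499}{5}$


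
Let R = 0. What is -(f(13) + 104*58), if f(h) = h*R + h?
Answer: -6045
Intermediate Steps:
f(h) = h (f(h) = h*0 + h = 0 + h = h)
-(f(13) + 104*58) = -(13 + 104*58) = -(13 + 6032) = -1*6045 = -6045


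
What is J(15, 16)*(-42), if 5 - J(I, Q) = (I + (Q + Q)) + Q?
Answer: 2436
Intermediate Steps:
J(I, Q) = 5 - I - 3*Q (J(I, Q) = 5 - ((I + (Q + Q)) + Q) = 5 - ((I + 2*Q) + Q) = 5 - (I + 3*Q) = 5 + (-I - 3*Q) = 5 - I - 3*Q)
J(15, 16)*(-42) = (5 - 1*15 - 3*16)*(-42) = (5 - 15 - 48)*(-42) = -58*(-42) = 2436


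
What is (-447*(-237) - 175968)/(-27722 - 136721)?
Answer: 70029/164443 ≈ 0.42586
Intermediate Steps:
(-447*(-237) - 175968)/(-27722 - 136721) = (105939 - 175968)/(-164443) = -70029*(-1/164443) = 70029/164443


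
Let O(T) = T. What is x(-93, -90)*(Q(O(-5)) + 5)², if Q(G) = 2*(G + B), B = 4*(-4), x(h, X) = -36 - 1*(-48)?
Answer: 16428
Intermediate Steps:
x(h, X) = 12 (x(h, X) = -36 + 48 = 12)
B = -16
Q(G) = -32 + 2*G (Q(G) = 2*(G - 16) = 2*(-16 + G) = -32 + 2*G)
x(-93, -90)*(Q(O(-5)) + 5)² = 12*((-32 + 2*(-5)) + 5)² = 12*((-32 - 10) + 5)² = 12*(-42 + 5)² = 12*(-37)² = 12*1369 = 16428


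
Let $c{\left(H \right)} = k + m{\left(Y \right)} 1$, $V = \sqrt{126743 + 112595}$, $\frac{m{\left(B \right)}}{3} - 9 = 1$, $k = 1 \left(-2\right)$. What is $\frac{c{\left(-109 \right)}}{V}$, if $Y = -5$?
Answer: $\frac{14 \sqrt{1978}}{10879} \approx 0.057234$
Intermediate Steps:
$k = -2$
$m{\left(B \right)} = 30$ ($m{\left(B \right)} = 27 + 3 \cdot 1 = 27 + 3 = 30$)
$V = 11 \sqrt{1978}$ ($V = \sqrt{239338} = 11 \sqrt{1978} \approx 489.22$)
$c{\left(H \right)} = 28$ ($c{\left(H \right)} = -2 + 30 \cdot 1 = -2 + 30 = 28$)
$\frac{c{\left(-109 \right)}}{V} = \frac{28}{11 \sqrt{1978}} = 28 \frac{\sqrt{1978}}{21758} = \frac{14 \sqrt{1978}}{10879}$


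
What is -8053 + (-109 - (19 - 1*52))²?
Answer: -2277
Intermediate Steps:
-8053 + (-109 - (19 - 1*52))² = -8053 + (-109 - (19 - 52))² = -8053 + (-109 - 1*(-33))² = -8053 + (-109 + 33)² = -8053 + (-76)² = -8053 + 5776 = -2277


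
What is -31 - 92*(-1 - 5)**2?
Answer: -3343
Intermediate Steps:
-31 - 92*(-1 - 5)**2 = -31 - 92*(-6)**2 = -31 - 92*36 = -31 - 3312 = -3343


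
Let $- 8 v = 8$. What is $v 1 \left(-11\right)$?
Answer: $11$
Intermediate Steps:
$v = -1$ ($v = \left(- \frac{1}{8}\right) 8 = -1$)
$v 1 \left(-11\right) = \left(-1\right) 1 \left(-11\right) = \left(-1\right) \left(-11\right) = 11$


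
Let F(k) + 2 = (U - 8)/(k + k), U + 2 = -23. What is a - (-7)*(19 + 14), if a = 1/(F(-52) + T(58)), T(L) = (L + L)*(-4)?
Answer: 11187457/48431 ≈ 231.00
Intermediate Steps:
T(L) = -8*L (T(L) = (2*L)*(-4) = -8*L)
U = -25 (U = -2 - 23 = -25)
F(k) = -2 - 33/(2*k) (F(k) = -2 + (-25 - 8)/(k + k) = -2 - 33*1/(2*k) = -2 - 33/(2*k))
a = -104/48431 (a = 1/((-2 - 33/2/(-52)) - 8*58) = 1/((-2 - 33/2*(-1/52)) - 464) = 1/((-2 + 33/104) - 464) = 1/(-175/104 - 464) = 1/(-48431/104) = -104/48431 ≈ -0.0021474)
a - (-7)*(19 + 14) = -104/48431 - (-7)*(19 + 14) = -104/48431 - (-7)*33 = -104/48431 - 1*(-231) = -104/48431 + 231 = 11187457/48431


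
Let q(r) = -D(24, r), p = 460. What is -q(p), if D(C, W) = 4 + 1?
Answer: 5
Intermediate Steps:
D(C, W) = 5
q(r) = -5 (q(r) = -1*5 = -5)
-q(p) = -1*(-5) = 5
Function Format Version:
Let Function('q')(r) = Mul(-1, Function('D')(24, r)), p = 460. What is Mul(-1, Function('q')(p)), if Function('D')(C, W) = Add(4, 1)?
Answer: 5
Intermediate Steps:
Function('D')(C, W) = 5
Function('q')(r) = -5 (Function('q')(r) = Mul(-1, 5) = -5)
Mul(-1, Function('q')(p)) = Mul(-1, -5) = 5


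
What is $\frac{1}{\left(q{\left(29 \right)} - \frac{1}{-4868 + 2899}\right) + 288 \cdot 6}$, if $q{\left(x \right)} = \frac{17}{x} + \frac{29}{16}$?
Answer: $\frac{913616}{1580920409} \approx 0.0005779$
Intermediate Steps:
$q{\left(x \right)} = \frac{29}{16} + \frac{17}{x}$ ($q{\left(x \right)} = \frac{17}{x} + 29 \cdot \frac{1}{16} = \frac{17}{x} + \frac{29}{16} = \frac{29}{16} + \frac{17}{x}$)
$\frac{1}{\left(q{\left(29 \right)} - \frac{1}{-4868 + 2899}\right) + 288 \cdot 6} = \frac{1}{\left(\left(\frac{29}{16} + \frac{17}{29}\right) - \frac{1}{-4868 + 2899}\right) + 288 \cdot 6} = \frac{1}{\left(\left(\frac{29}{16} + 17 \cdot \frac{1}{29}\right) - \frac{1}{-1969}\right) + 1728} = \frac{1}{\left(\left(\frac{29}{16} + \frac{17}{29}\right) - - \frac{1}{1969}\right) + 1728} = \frac{1}{\left(\frac{1113}{464} + \frac{1}{1969}\right) + 1728} = \frac{1}{\frac{2191961}{913616} + 1728} = \frac{1}{\frac{1580920409}{913616}} = \frac{913616}{1580920409}$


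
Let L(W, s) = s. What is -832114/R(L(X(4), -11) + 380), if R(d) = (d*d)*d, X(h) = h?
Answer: -832114/50243409 ≈ -0.016562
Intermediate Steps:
R(d) = d**3 (R(d) = d**2*d = d**3)
-832114/R(L(X(4), -11) + 380) = -832114/(-11 + 380)**3 = -832114/(369**3) = -832114/50243409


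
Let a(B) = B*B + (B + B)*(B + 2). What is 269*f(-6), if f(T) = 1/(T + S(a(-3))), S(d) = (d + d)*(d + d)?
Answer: 269/894 ≈ 0.30089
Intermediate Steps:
a(B) = B**2 + 2*B*(2 + B) (a(B) = B**2 + (2*B)*(2 + B) = B**2 + 2*B*(2 + B))
S(d) = 4*d**2 (S(d) = (2*d)*(2*d) = 4*d**2)
f(T) = 1/(900 + T) (f(T) = 1/(T + 4*(-3*(4 + 3*(-3)))**2) = 1/(T + 4*(-3*(4 - 9))**2) = 1/(T + 4*(-3*(-5))**2) = 1/(T + 4*15**2) = 1/(T + 4*225) = 1/(T + 900) = 1/(900 + T))
269*f(-6) = 269/(900 - 6) = 269/894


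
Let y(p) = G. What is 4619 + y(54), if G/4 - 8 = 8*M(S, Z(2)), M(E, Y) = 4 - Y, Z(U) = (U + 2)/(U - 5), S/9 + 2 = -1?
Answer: 14465/3 ≈ 4821.7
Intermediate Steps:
S = -27 (S = -18 + 9*(-1) = -18 - 9 = -27)
Z(U) = (2 + U)/(-5 + U)
G = 608/3 (G = 32 + 4*(8*(4 - (2 + 2)/(-5 + 2))) = 32 + 4*(8*(4 - 4/(-3))) = 32 + 4*(8*(4 - (-1)*4/3)) = 32 + 4*(8*(4 - 1*(-4/3))) = 32 + 4*(8*(4 + 4/3)) = 32 + 4*(8*(16/3)) = 32 + 4*(128/3) = 32 + 512/3 = 608/3 ≈ 202.67)
y(p) = 608/3
4619 + y(54) = 4619 + 608/3 = 14465/3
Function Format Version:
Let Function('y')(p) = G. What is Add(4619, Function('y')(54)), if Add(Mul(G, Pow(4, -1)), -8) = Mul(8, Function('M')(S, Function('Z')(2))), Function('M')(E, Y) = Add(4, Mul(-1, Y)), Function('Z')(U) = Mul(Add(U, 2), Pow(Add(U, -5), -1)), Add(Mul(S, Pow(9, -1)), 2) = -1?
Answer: Rational(14465, 3) ≈ 4821.7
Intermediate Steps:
S = -27 (S = Add(-18, Mul(9, -1)) = Add(-18, -9) = -27)
Function('Z')(U) = Mul(Pow(Add(-5, U), -1), Add(2, U)) (Function('Z')(U) = Mul(Add(2, U), Pow(Add(-5, U), -1)) = Mul(Pow(Add(-5, U), -1), Add(2, U)))
G = Rational(608, 3) (G = Add(32, Mul(4, Mul(8, Add(4, Mul(-1, Mul(Pow(Add(-5, 2), -1), Add(2, 2))))))) = Add(32, Mul(4, Mul(8, Add(4, Mul(-1, Mul(Pow(-3, -1), 4)))))) = Add(32, Mul(4, Mul(8, Add(4, Mul(-1, Mul(Rational(-1, 3), 4)))))) = Add(32, Mul(4, Mul(8, Add(4, Mul(-1, Rational(-4, 3)))))) = Add(32, Mul(4, Mul(8, Add(4, Rational(4, 3))))) = Add(32, Mul(4, Mul(8, Rational(16, 3)))) = Add(32, Mul(4, Rational(128, 3))) = Add(32, Rational(512, 3)) = Rational(608, 3) ≈ 202.67)
Function('y')(p) = Rational(608, 3)
Add(4619, Function('y')(54)) = Add(4619, Rational(608, 3)) = Rational(14465, 3)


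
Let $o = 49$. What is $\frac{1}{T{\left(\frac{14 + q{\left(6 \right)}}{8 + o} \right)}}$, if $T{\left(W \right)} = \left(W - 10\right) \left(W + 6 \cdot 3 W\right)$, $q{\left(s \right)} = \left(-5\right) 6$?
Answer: $\frac{171}{9376} \approx 0.018238$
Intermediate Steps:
$q{\left(s \right)} = -30$
$T{\left(W \right)} = 19 W \left(-10 + W\right)$ ($T{\left(W \right)} = \left(-10 + W\right) \left(W + 18 W\right) = \left(-10 + W\right) 19 W = 19 W \left(-10 + W\right)$)
$\frac{1}{T{\left(\frac{14 + q{\left(6 \right)}}{8 + o} \right)}} = \frac{1}{19 \frac{14 - 30}{8 + 49} \left(-10 + \frac{14 - 30}{8 + 49}\right)} = \frac{1}{19 \left(- \frac{16}{57}\right) \left(-10 - \frac{16}{57}\right)} = \frac{1}{19 \left(- \frac{16}{57}\right) \left(- \frac{586}{57}\right)} = \frac{1}{\frac{9376}{171}} = \frac{171}{9376}$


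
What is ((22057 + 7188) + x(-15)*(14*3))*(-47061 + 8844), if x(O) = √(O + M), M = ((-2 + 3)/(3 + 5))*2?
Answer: -1117656165 - 802557*I*√59 ≈ -1.1177e+9 - 6.1646e+6*I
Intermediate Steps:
M = ¼ (M = (1/8)*2 = (1*(⅛))*2 = (⅛)*2 = ¼ ≈ 0.25000)
x(O) = √(¼ + O) (x(O) = √(O + ¼) = √(¼ + O))
((22057 + 7188) + x(-15)*(14*3))*(-47061 + 8844) = ((22057 + 7188) + (√(1 + 4*(-15))/2)*(14*3))*(-47061 + 8844) = (29245 + (√(1 - 60)/2)*42)*(-38217) = (29245 + (√(-59)/2)*42)*(-38217) = (29245 + ((I*√59)/2)*42)*(-38217) = (29245 + (I*√59/2)*42)*(-38217) = (29245 + 21*I*√59)*(-38217) = -1117656165 - 802557*I*√59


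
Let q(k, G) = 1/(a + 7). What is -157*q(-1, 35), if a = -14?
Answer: 157/7 ≈ 22.429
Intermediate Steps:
q(k, G) = -1/7 (q(k, G) = 1/(-14 + 7) = 1/(-7) = -1/7)
-157*q(-1, 35) = -157*(-1/7) = 157/7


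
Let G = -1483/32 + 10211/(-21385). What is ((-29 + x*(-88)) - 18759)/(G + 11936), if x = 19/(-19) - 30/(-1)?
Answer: -14603388800/8136002813 ≈ -1.7949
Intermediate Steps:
x = 29 (x = 19*(-1/19) - 30*(-1) = -1 + 30 = 29)
G = -32040707/684320 (G = -1483*1/32 + 10211*(-1/21385) = -1483/32 - 10211/21385 = -32040707/684320 ≈ -46.821)
((-29 + x*(-88)) - 18759)/(G + 11936) = ((-29 + 29*(-88)) - 18759)/(-32040707/684320 + 11936) = ((-29 - 2552) - 18759)/(8136002813/684320) = (-2581 - 18759)*(684320/8136002813) = -21340*684320/8136002813 = -14603388800/8136002813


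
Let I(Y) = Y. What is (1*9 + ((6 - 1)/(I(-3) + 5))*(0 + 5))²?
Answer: 1849/4 ≈ 462.25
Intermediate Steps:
(1*9 + ((6 - 1)/(I(-3) + 5))*(0 + 5))² = (1*9 + ((6 - 1)/(-3 + 5))*(0 + 5))² = (9 + (5/2)*5)² = (9 + 25/2)² = (43/2)² = 1849/4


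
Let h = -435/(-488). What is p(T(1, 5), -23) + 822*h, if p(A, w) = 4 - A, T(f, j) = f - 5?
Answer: 180737/244 ≈ 740.73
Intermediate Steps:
T(f, j) = -5 + f
h = 435/488 (h = -435*(-1/488) = 435/488 ≈ 0.89139)
p(T(1, 5), -23) + 822*h = (4 - (-5 + 1)) + 822*(435/488) = (4 - 1*(-4)) + 178785/244 = (4 + 4) + 178785/244 = 8 + 178785/244 = 180737/244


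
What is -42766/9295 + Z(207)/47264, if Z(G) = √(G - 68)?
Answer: -42766/9295 + √139/47264 ≈ -4.6007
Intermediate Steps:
Z(G) = √(-68 + G)
-42766/9295 + Z(207)/47264 = -42766/9295 + √(-68 + 207)/47264 = -42766*1/9295 + √139*(1/47264) = -42766/9295 + √139/47264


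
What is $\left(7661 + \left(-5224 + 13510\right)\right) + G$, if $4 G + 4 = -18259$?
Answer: $\frac{45525}{4} \approx 11381.0$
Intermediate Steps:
$G = - \frac{18263}{4}$ ($G = -1 + \frac{1}{4} \left(-18259\right) = -1 - \frac{18259}{4} = - \frac{18263}{4} \approx -4565.8$)
$\left(7661 + \left(-5224 + 13510\right)\right) + G = \left(7661 + \left(-5224 + 13510\right)\right) - \frac{18263}{4} = \left(7661 + 8286\right) - \frac{18263}{4} = 15947 - \frac{18263}{4} = \frac{45525}{4}$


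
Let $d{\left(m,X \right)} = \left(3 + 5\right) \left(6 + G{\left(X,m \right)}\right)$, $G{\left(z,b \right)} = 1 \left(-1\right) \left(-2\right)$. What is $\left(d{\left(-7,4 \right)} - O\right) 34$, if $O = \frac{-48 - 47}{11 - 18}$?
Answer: $\frac{12002}{7} \approx 1714.6$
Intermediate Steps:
$G{\left(z,b \right)} = 2$ ($G{\left(z,b \right)} = \left(-1\right) \left(-2\right) = 2$)
$d{\left(m,X \right)} = 64$ ($d{\left(m,X \right)} = \left(3 + 5\right) \left(6 + 2\right) = 8 \cdot 8 = 64$)
$O = \frac{95}{7}$ ($O = - \frac{95}{-7} = \left(-95\right) \left(- \frac{1}{7}\right) = \frac{95}{7} \approx 13.571$)
$\left(d{\left(-7,4 \right)} - O\right) 34 = \left(64 - \frac{95}{7}\right) 34 = \frac{353}{7} \cdot 34 = \frac{12002}{7}$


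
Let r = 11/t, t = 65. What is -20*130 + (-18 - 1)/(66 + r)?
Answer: -11183835/4301 ≈ -2600.3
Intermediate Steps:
r = 11/65 ≈ 0.16923
-20*130 + (-18 - 1)/(66 + r) = -20*130 + (-18 - 1)/(66 + 11/65) = -2600 - 19/4301/65 = -2600 - 19*65/4301 = -2600 - 1235/4301 = -11183835/4301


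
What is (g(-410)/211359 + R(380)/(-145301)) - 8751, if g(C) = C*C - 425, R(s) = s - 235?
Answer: -268724775992189/30710674059 ≈ -8750.2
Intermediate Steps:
R(s) = -235 + s
g(C) = -425 + C² (g(C) = C² - 425 = -425 + C²)
(g(-410)/211359 + R(380)/(-145301)) - 8751 = ((-425 + (-410)²)/211359 + (-235 + 380)/(-145301)) - 8751 = ((-425 + 168100)*(1/211359) + 145*(-1/145301)) - 8751 = (167675*(1/211359) - 145/145301) - 8751 = (167675/211359 - 145/145301) - 8751 = 24332698120/30710674059 - 8751 = -268724775992189/30710674059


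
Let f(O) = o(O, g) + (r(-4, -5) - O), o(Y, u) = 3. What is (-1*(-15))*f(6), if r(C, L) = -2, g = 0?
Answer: -75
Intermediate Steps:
f(O) = 1 - O (f(O) = 3 + (-2 - O) = 1 - O)
(-1*(-15))*f(6) = (-1*(-15))*(1 - 1*6) = 15*(1 - 6) = 15*(-5) = -75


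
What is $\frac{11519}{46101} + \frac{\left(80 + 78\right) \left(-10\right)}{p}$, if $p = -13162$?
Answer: $\frac{112226329}{303390681} \approx 0.36991$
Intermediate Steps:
$\frac{11519}{46101} + \frac{\left(80 + 78\right) \left(-10\right)}{p} = \frac{11519}{46101} + \frac{\left(80 + 78\right) \left(-10\right)}{-13162} = 11519 \cdot \frac{1}{46101} + 158 \left(-10\right) \left(- \frac{1}{13162}\right) = \frac{11519}{46101} - - \frac{790}{6581} = \frac{11519}{46101} + \frac{790}{6581} = \frac{112226329}{303390681}$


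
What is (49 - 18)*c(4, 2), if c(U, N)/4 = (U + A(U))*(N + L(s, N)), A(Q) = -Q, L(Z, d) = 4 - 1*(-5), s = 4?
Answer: 0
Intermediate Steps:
L(Z, d) = 9 (L(Z, d) = 4 + 5 = 9)
c(U, N) = 0 (c(U, N) = 4*((U - U)*(N + 9)) = 4*(0*(9 + N)) = 4*0 = 0)
(49 - 18)*c(4, 2) = (49 - 18)*0 = 31*0 = 0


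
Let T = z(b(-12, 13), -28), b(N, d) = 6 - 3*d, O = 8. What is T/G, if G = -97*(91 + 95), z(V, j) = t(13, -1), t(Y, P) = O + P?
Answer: -7/18042 ≈ -0.00038798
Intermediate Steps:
t(Y, P) = 8 + P
z(V, j) = 7 (z(V, j) = 8 - 1 = 7)
T = 7
G = -18042 (G = -97*186 = -18042)
T/G = 7/(-18042) = 7*(-1/18042) = -7/18042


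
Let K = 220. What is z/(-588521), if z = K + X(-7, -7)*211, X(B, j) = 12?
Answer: -2752/588521 ≈ -0.0046761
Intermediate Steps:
z = 2752 (z = 220 + 12*211 = 220 + 2532 = 2752)
z/(-588521) = 2752/(-588521) = 2752*(-1/588521) = -2752/588521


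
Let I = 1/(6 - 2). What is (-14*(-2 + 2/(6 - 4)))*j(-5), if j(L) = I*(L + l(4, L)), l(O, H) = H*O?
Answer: -175/2 ≈ -87.500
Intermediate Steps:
I = ¼ (I = 1/4 = ¼ ≈ 0.25000)
j(L) = 5*L/4 (j(L) = (L + L*4)/4 = (L + 4*L)/4 = (5*L)/4 = 5*L/4)
(-14*(-2 + 2/(6 - 4)))*j(-5) = (-14*(-2 + 2/(6 - 4)))*((5/4)*(-5)) = -14*(-2 + 2/2)*(-25/4) = -14*(-2 + 2*(½))*(-25/4) = -14*(-2 + 1)*(-25/4) = -14*(-1)*(-25/4) = 14*(-25/4) = -175/2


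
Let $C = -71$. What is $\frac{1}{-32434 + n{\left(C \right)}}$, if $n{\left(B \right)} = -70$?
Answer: $- \frac{1}{32504} \approx -3.0765 \cdot 10^{-5}$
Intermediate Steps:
$\frac{1}{-32434 + n{\left(C \right)}} = \frac{1}{-32434 - 70} = \frac{1}{-32504} = - \frac{1}{32504}$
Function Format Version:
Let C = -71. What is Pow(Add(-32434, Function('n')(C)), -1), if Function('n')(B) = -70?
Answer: Rational(-1, 32504) ≈ -3.0765e-5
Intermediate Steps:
Pow(Add(-32434, Function('n')(C)), -1) = Pow(Add(-32434, -70), -1) = Pow(-32504, -1) = Rational(-1, 32504)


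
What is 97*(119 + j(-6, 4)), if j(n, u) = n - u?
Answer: 10573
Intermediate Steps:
97*(119 + j(-6, 4)) = 97*(119 + (-6 - 1*4)) = 97*(119 + (-6 - 4)) = 97*(119 - 10) = 97*109 = 10573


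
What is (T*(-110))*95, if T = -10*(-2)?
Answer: -209000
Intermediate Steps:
T = 20
(T*(-110))*95 = (20*(-110))*95 = -2200*95 = -209000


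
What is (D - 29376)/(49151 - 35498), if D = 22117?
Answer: -7259/13653 ≈ -0.53168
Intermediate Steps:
(D - 29376)/(49151 - 35498) = (22117 - 29376)/(49151 - 35498) = -7259/13653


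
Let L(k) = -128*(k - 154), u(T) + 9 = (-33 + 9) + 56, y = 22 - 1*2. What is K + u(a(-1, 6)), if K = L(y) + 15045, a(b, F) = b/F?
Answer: 32220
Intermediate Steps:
y = 20 (y = 22 - 2 = 20)
u(T) = 23 (u(T) = -9 + ((-33 + 9) + 56) = -9 + (-24 + 56) = -9 + 32 = 23)
L(k) = 19712 - 128*k (L(k) = -128*(-154 + k) = 19712 - 128*k)
K = 32197 (K = (19712 - 128*20) + 15045 = (19712 - 2560) + 15045 = 17152 + 15045 = 32197)
K + u(a(-1, 6)) = 32197 + 23 = 32220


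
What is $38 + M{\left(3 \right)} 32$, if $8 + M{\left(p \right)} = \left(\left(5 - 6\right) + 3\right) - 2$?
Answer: $-218$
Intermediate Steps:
$M{\left(p \right)} = -8$ ($M{\left(p \right)} = -8 + \left(\left(\left(5 - 6\right) + 3\right) - 2\right) = -8 + \left(\left(-1 + 3\right) - 2\right) = -8 + \left(2 - 2\right) = -8 + 0 = -8$)
$38 + M{\left(3 \right)} 32 = 38 - 256 = -218$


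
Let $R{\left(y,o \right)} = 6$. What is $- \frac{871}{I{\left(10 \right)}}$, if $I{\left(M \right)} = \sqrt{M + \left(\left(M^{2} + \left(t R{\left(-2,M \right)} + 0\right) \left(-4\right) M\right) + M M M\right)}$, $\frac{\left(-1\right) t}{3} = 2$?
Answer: $- \frac{871 \sqrt{102}}{510} \approx -17.248$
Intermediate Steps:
$t = -6$ ($t = \left(-3\right) 2 = -6$)
$I{\left(M \right)} = \sqrt{M^{2} + M^{3} + 145 M}$ ($I{\left(M \right)} = \sqrt{M + \left(\left(M^{2} + \left(\left(-6\right) 6 + 0\right) \left(-4\right) M\right) + M M M\right)} = \sqrt{M + \left(\left(M^{2} + \left(-36 + 0\right) \left(-4\right) M\right) + M^{2} M\right)} = \sqrt{M + \left(\left(M^{2} + \left(-36\right) \left(-4\right) M\right) + M^{3}\right)} = \sqrt{M + \left(\left(M^{2} + 144 M\right) + M^{3}\right)} = \sqrt{M + \left(M^{2} + M^{3} + 144 M\right)} = \sqrt{M^{2} + M^{3} + 145 M}$)
$- \frac{871}{I{\left(10 \right)}} = - \frac{871}{\sqrt{10 \left(145 + 10 + 10^{2}\right)}} = - \frac{871}{\sqrt{10 \left(145 + 10 + 100\right)}} = - \frac{871}{\sqrt{10 \cdot 255}} = - \frac{871}{\sqrt{2550}} = - \frac{871}{5 \sqrt{102}} = - 871 \frac{\sqrt{102}}{510} = - \frac{871 \sqrt{102}}{510}$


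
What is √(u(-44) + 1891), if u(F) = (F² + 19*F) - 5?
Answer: √2986 ≈ 54.644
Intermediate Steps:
u(F) = -5 + F² + 19*F
√(u(-44) + 1891) = √((-5 + (-44)² + 19*(-44)) + 1891) = √((-5 + 1936 - 836) + 1891) = √(1095 + 1891) = √2986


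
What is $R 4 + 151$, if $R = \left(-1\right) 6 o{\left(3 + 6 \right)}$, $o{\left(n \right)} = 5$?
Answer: $31$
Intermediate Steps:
$R = -30$ ($R = \left(-1\right) 6 \cdot 5 = \left(-6\right) 5 = -30$)
$R 4 + 151 = \left(-30\right) 4 + 151 = -120 + 151 = 31$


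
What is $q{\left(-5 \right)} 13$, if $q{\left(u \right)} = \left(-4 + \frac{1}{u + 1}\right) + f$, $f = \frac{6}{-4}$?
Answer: $- \frac{299}{4} \approx -74.75$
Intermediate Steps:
$f = - \frac{3}{2}$ ($f = 6 \left(- \frac{1}{4}\right) = - \frac{3}{2} \approx -1.5$)
$q{\left(u \right)} = - \frac{11}{2} + \frac{1}{1 + u}$ ($q{\left(u \right)} = \left(-4 + \frac{1}{u + 1}\right) - \frac{3}{2} = \left(-4 + \frac{1}{1 + u}\right) - \frac{3}{2} = - \frac{11}{2} + \frac{1}{1 + u}$)
$q{\left(-5 \right)} 13 = \frac{-9 - -55}{2 \left(1 - 5\right)} 13 = \frac{-9 + 55}{2 \left(-4\right)} 13 = \frac{1}{2} \left(- \frac{1}{4}\right) 46 \cdot 13 = \left(- \frac{23}{4}\right) 13 = - \frac{299}{4}$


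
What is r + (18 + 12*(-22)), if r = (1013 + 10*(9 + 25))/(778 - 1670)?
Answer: -220785/892 ≈ -247.52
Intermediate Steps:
r = -1353/892 (r = (1013 + 10*34)/(-892) = (1013 + 340)*(-1/892) = 1353*(-1/892) = -1353/892 ≈ -1.5168)
r + (18 + 12*(-22)) = -1353/892 + (18 + 12*(-22)) = -1353/892 + (18 - 264) = -1353/892 - 246 = -220785/892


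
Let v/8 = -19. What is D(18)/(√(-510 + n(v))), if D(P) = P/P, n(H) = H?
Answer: -I*√662/662 ≈ -0.038866*I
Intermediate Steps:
v = -152 (v = 8*(-19) = -152)
D(P) = 1
D(18)/(√(-510 + n(v))) = 1/√(-510 - 152) = 1/√(-662) = 1/(I*√662) = 1*(-I*√662/662) = -I*√662/662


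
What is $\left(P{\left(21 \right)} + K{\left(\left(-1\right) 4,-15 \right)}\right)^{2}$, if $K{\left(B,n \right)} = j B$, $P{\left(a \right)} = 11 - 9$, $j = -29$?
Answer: $13924$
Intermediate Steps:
$P{\left(a \right)} = 2$
$K{\left(B,n \right)} = - 29 B$
$\left(P{\left(21 \right)} + K{\left(\left(-1\right) 4,-15 \right)}\right)^{2} = \left(2 - 29 \left(\left(-1\right) 4\right)\right)^{2} = \left(2 - -116\right)^{2} = \left(2 + 116\right)^{2} = 118^{2} = 13924$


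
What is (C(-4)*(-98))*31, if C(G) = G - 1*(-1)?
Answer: 9114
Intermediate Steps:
C(G) = 1 + G (C(G) = G + 1 = 1 + G)
(C(-4)*(-98))*31 = ((1 - 4)*(-98))*31 = -3*(-98)*31 = 294*31 = 9114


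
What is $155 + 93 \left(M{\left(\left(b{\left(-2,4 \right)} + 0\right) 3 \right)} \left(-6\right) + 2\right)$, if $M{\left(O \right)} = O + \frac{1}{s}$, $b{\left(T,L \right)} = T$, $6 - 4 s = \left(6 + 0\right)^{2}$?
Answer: $\frac{18817}{5} \approx 3763.4$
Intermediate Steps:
$s = - \frac{15}{2}$ ($s = \frac{3}{2} - \frac{\left(6 + 0\right)^{2}}{4} = \frac{3}{2} - \frac{6^{2}}{4} = \frac{3}{2} - 9 = - \frac{15}{2} \approx -7.5$)
$M{\left(O \right)} = - \frac{2}{15} + O$ ($M{\left(O \right)} = O + \frac{1}{- \frac{15}{2}} = O - \frac{2}{15} = - \frac{2}{15} + O$)
$155 + 93 \left(M{\left(\left(b{\left(-2,4 \right)} + 0\right) 3 \right)} \left(-6\right) + 2\right) = 155 + 93 \left(\left(- \frac{2}{15} + \left(-2 + 0\right) 3\right) \left(-6\right) + 2\right) = 155 + 93 \left(\left(- \frac{2}{15} - 6\right) \left(-6\right) + 2\right) = 155 + 93 \left(\left(- \frac{92}{15}\right) \left(-6\right) + 2\right) = 155 + 93 \left(\frac{184}{5} + 2\right) = 155 + 93 \cdot \frac{194}{5} = 155 + \frac{18042}{5} = \frac{18817}{5}$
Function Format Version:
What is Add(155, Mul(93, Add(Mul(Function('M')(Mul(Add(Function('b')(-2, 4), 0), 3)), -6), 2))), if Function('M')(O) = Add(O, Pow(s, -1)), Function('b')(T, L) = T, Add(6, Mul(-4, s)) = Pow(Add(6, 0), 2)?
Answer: Rational(18817, 5) ≈ 3763.4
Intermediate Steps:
s = Rational(-15, 2) (s = Add(Rational(3, 2), Mul(Rational(-1, 4), Pow(Add(6, 0), 2))) = Add(Rational(3, 2), Mul(Rational(-1, 4), Pow(6, 2))) = Add(Rational(3, 2), Mul(Rational(-1, 4), 36)) = Add(Rational(3, 2), -9) = Rational(-15, 2) ≈ -7.5000)
Function('M')(O) = Add(Rational(-2, 15), O) (Function('M')(O) = Add(O, Pow(Rational(-15, 2), -1)) = Add(O, Rational(-2, 15)) = Add(Rational(-2, 15), O))
Add(155, Mul(93, Add(Mul(Function('M')(Mul(Add(Function('b')(-2, 4), 0), 3)), -6), 2))) = Add(155, Mul(93, Add(Mul(Add(Rational(-2, 15), Mul(Add(-2, 0), 3)), -6), 2))) = Add(155, Mul(93, Add(Mul(Add(Rational(-2, 15), Mul(-2, 3)), -6), 2))) = Add(155, Mul(93, Add(Mul(Add(Rational(-2, 15), -6), -6), 2))) = Add(155, Mul(93, Add(Mul(Rational(-92, 15), -6), 2))) = Add(155, Mul(93, Add(Rational(184, 5), 2))) = Add(155, Mul(93, Rational(194, 5))) = Add(155, Rational(18042, 5)) = Rational(18817, 5)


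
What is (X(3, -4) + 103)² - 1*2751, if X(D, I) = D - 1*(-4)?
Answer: 9349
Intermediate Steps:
X(D, I) = 4 + D (X(D, I) = D + 4 = 4 + D)
(X(3, -4) + 103)² - 1*2751 = ((4 + 3) + 103)² - 1*2751 = (7 + 103)² - 2751 = 110² - 2751 = 12100 - 2751 = 9349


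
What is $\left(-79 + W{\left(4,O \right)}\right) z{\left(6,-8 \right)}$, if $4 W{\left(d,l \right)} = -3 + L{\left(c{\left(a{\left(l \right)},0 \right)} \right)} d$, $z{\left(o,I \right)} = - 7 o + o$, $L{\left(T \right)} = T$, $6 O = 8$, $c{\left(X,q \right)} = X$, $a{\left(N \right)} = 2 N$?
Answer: $2775$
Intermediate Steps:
$O = \frac{4}{3}$ ($O = \frac{1}{6} \cdot 8 = \frac{4}{3} \approx 1.3333$)
$z{\left(o,I \right)} = - 6 o$
$W{\left(d,l \right)} = - \frac{3}{4} + \frac{d l}{2}$ ($W{\left(d,l \right)} = \frac{-3 + 2 l d}{4} = \frac{-3 + 2 d l}{4} = - \frac{3}{4} + \frac{d l}{2}$)
$\left(-79 + W{\left(4,O \right)}\right) z{\left(6,-8 \right)} = \left(-79 - \left(\frac{3}{4} - \frac{8}{3}\right)\right) \left(\left(-6\right) 6\right) = \left(-79 + \left(- \frac{3}{4} + \frac{8}{3}\right)\right) \left(-36\right) = \left(-79 + \frac{23}{12}\right) \left(-36\right) = \left(- \frac{925}{12}\right) \left(-36\right) = 2775$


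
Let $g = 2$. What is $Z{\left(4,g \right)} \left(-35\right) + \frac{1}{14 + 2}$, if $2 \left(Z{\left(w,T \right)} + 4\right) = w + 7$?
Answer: $- \frac{839}{16} \approx -52.438$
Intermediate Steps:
$Z{\left(w,T \right)} = - \frac{1}{2} + \frac{w}{2}$ ($Z{\left(w,T \right)} = -4 + \frac{w + 7}{2} = -4 + \frac{7 + w}{2} = -4 + \left(\frac{7}{2} + \frac{w}{2}\right) = - \frac{1}{2} + \frac{w}{2}$)
$Z{\left(4,g \right)} \left(-35\right) + \frac{1}{14 + 2} = \left(- \frac{1}{2} + \frac{1}{2} \cdot 4\right) \left(-35\right) + \frac{1}{14 + 2} = \left(- \frac{1}{2} + 2\right) \left(-35\right) + \frac{1}{16} = \frac{3}{2} \left(-35\right) + \frac{1}{16} = - \frac{105}{2} + \frac{1}{16} = - \frac{839}{16}$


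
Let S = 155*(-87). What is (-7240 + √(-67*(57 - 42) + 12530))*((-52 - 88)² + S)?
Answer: -44272600 + 30575*√461 ≈ -4.3616e+7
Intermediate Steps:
S = -13485
(-7240 + √(-67*(57 - 42) + 12530))*((-52 - 88)² + S) = (-7240 + √(-67*(57 - 42) + 12530))*((-52 - 88)² - 13485) = (-7240 + √(-67*15 + 12530))*((-140)² - 13485) = (-7240 + √(-1005 + 12530))*(19600 - 13485) = (-7240 + √11525)*6115 = (-7240 + 5*√461)*6115 = -44272600 + 30575*√461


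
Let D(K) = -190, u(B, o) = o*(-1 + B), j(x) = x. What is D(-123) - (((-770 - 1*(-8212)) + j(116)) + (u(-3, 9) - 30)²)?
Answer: -12104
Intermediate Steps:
D(-123) - (((-770 - 1*(-8212)) + j(116)) + (u(-3, 9) - 30)²) = -190 - (((-770 - 1*(-8212)) + 116) + (9*(-1 - 3) - 30)²) = -190 - (((-770 + 8212) + 116) + (9*(-4) - 30)²) = -190 - ((7442 + 116) + (-36 - 30)²) = -190 - (7558 + (-66)²) = -190 - (7558 + 4356) = -190 - 1*11914 = -190 - 11914 = -12104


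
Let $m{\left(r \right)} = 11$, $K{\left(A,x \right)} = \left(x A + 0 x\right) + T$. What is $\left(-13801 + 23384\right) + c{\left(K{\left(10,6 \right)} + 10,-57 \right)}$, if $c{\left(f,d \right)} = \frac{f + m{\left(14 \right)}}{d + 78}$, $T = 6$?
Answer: $\frac{67110}{7} \approx 9587.1$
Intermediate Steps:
$K{\left(A,x \right)} = 6 + A x$ ($K{\left(A,x \right)} = \left(x A + 0 x\right) + 6 = \left(A x + 0\right) + 6 = A x + 6 = 6 + A x$)
$c{\left(f,d \right)} = \frac{11 + f}{78 + d}$ ($c{\left(f,d \right)} = \frac{f + 11}{d + 78} = \frac{11 + f}{78 + d}$)
$\left(-13801 + 23384\right) + c{\left(K{\left(10,6 \right)} + 10,-57 \right)} = \left(-13801 + 23384\right) + \frac{11 + \left(\left(6 + 10 \cdot 6\right) + 10\right)}{78 - 57} = 9583 + \frac{11 + \left(\left(6 + 60\right) + 10\right)}{21} = 9583 + \frac{11 + \left(66 + 10\right)}{21} = 9583 + \frac{11 + 76}{21} = 9583 + \frac{1}{21} \cdot 87 = 9583 + \frac{29}{7} = \frac{67110}{7}$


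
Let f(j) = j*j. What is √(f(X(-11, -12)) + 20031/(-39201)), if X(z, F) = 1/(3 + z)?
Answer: 3*I*√601460943/104536 ≈ 0.70382*I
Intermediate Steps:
f(j) = j²
√(f(X(-11, -12)) + 20031/(-39201)) = √((1/(3 - 11))² + 20031/(-39201)) = √((1/(-8))² + 20031*(-1/39201)) = √((-⅛)² - 6677/13067) = √(1/64 - 6677/13067) = √(-414261/836288) = 3*I*√601460943/104536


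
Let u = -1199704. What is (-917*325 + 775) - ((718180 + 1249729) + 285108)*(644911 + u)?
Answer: 1249957763231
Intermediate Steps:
(-917*325 + 775) - ((718180 + 1249729) + 285108)*(644911 + u) = (-917*325 + 775) - ((718180 + 1249729) + 285108)*(644911 - 1199704) = (-298025 + 775) - (1967909 + 285108)*(-554793) = -297250 - 2253017*(-554793) = -297250 - 1*(-1249958060481) = -297250 + 1249958060481 = 1249957763231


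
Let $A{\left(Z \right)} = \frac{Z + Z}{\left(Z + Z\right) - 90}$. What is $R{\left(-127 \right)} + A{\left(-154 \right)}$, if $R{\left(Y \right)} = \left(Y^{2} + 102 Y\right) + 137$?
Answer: $\frac{659242}{199} \approx 3312.8$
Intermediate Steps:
$R{\left(Y \right)} = 137 + Y^{2} + 102 Y$
$A{\left(Z \right)} = \frac{2 Z}{-90 + 2 Z}$ ($A{\left(Z \right)} = \frac{2 Z}{2 Z - 90} = \frac{2 Z}{-90 + 2 Z}$)
$R{\left(-127 \right)} + A{\left(-154 \right)} = \left(137 + \left(-127\right)^{2} + 102 \left(-127\right)\right) - \frac{154}{-45 - 154} = \left(137 + 16129 - 12954\right) - \frac{154}{-199} = 3312 - - \frac{154}{199} = 3312 + \frac{154}{199} = \frac{659242}{199}$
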